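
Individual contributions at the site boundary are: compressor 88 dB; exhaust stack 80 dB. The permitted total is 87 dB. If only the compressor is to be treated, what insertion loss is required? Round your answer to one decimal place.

2.0 dB

Fixed contribution from the other source: Σ 10^(L/10) = 10^(80/10) = 1.000e+08 (80.00 dB).
To meet 87 dB overall, the treated compressor may contribute at most 10^(87/10) − 1.000e+08 = 4.012e+08, i.e. 86.03 dB.
Required insertion loss = 88 − 86.03 = 1.97 dB.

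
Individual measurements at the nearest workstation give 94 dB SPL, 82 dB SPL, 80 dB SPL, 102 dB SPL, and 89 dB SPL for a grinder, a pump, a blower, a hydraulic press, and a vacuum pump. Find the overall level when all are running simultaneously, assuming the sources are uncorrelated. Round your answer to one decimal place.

Incoherent sources combine by intensity addition: L_total = 10·log₁₀(Σ 10^(L_i/10)).
Σ 10^(L/10) = 10^(94/10) + 10^(82/10) + 10^(80/10) + 10^(102/10) + 10^(89/10) = 1.941e+10.
L_total = 10·log₁₀(1.941e+10) = 102.88 dB SPL.

102.9 dB SPL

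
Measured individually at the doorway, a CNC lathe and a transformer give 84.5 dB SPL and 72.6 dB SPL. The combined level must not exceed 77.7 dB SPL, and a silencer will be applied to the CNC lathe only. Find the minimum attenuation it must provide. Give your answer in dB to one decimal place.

8.4 dB

The untreated sources together contribute 10^(72.6/10) = 1.820e+07, i.e. 72.60 dB SPL.
The limit corresponds to 10^(77.7/10) = 5.888e+07; subtracting the fixed part leaves 4.069e+07 for the CNC lathe, i.e. 76.09 dB SPL.
So the CNC lathe must be reduced from 84.5 to 76.09 dB SPL: IL = 8.41 dB.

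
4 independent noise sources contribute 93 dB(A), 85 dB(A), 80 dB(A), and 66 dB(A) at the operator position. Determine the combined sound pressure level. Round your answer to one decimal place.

Incoherent sources combine by intensity addition: L_total = 10·log₁₀(Σ 10^(L_i/10)).
Σ 10^(L/10) = 10^(93/10) + 10^(85/10) + 10^(80/10) + 10^(66/10) = 2.415e+09.
L_total = 10·log₁₀(2.415e+09) = 93.83 dB(A).

93.8 dB(A)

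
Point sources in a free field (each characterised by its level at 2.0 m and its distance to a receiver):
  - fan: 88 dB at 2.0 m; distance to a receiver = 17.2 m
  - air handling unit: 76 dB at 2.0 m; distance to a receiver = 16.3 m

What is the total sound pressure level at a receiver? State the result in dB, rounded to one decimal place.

69.6 dB

Propagate each source to the receiver with L = L_ref − 20·log₁₀(r/r_ref), then add intensities.
fan: 88 − 20·log₁₀(17.2/2.0) = 88 − 18.69 = 69.31 dB.
air handling unit: 76 − 20·log₁₀(16.3/2.0) = 76 − 18.22 = 57.78 dB.
Σ 10^(L/10) = 9.130e+06 → L_total = 10·log₁₀(9.130e+06) = 69.60 dB.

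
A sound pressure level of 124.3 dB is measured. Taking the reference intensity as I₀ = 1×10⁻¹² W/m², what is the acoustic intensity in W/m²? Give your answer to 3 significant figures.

I/I₀ = 10^(124.3/10) = 2.692e+12, so I = 2.692e+12 × 10⁻¹² W/m².

2.69 W/m²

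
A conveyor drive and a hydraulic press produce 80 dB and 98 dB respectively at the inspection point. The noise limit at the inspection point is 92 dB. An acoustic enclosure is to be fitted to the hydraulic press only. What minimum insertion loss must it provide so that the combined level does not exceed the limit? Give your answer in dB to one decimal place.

6.3 dB

Fixed contribution from the other source: Σ 10^(L/10) = 10^(80/10) = 1.000e+08 (80.00 dB).
The limit corresponds to 10^(92/10) = 1.585e+09; subtracting the fixed part leaves 1.485e+09 for the hydraulic press, i.e. 91.72 dB.
So the hydraulic press must be reduced from 98 to 91.72 dB: IL = 6.28 dB.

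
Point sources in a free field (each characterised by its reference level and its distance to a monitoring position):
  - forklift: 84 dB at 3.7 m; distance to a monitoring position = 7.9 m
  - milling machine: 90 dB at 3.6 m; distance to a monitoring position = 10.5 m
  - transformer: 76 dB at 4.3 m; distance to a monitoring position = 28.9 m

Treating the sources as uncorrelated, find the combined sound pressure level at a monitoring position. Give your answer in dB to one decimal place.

82.4 dB

First find each source's level at the receiver (point-source: −20·log₁₀(r/r_ref)), then combine on an intensity basis.
forklift: 84 − 20·log₁₀(7.9/3.7) = 84 − 6.59 = 77.41 dB.
milling machine: 90 − 20·log₁₀(10.5/3.6) = 90 − 9.30 = 80.70 dB.
transformer: 76 − 20·log₁₀(28.9/4.3) = 76 − 16.55 = 59.45 dB.
Σ 10^(L/10) = 1.735e+08 → L_total = 10·log₁₀(1.735e+08) = 82.39 dB.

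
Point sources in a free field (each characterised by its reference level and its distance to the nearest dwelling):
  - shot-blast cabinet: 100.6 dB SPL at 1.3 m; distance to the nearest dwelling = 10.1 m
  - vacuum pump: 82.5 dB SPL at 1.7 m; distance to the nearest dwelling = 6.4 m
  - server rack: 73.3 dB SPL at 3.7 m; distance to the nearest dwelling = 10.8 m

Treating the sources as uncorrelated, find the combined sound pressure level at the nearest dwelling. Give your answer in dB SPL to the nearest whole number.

83 dB SPL

First find each source's level at the receiver (point-source: −20·log₁₀(r/r_ref)), then combine on an intensity basis.
shot-blast cabinet: 100.6 − 20·log₁₀(10.1/1.3) = 100.6 − 17.81 = 82.79 dB SPL.
vacuum pump: 82.5 − 20·log₁₀(6.4/1.7) = 82.5 − 11.51 = 70.99 dB SPL.
server rack: 73.3 − 20·log₁₀(10.8/3.7) = 73.3 − 9.30 = 64.00 dB SPL.
Σ 10^(L/10) = 2.053e+08 → L_total = 10·log₁₀(2.053e+08) = 83.12 dB SPL.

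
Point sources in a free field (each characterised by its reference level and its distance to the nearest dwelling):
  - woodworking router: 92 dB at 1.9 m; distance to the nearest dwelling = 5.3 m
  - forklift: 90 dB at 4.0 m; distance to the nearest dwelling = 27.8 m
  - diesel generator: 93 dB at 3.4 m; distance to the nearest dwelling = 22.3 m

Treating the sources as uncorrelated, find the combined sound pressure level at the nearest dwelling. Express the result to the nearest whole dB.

84 dB

Propagate each source to the receiver with L = L_ref − 20·log₁₀(r/r_ref), then add intensities.
woodworking router: 92 − 20·log₁₀(5.3/1.9) = 92 − 8.91 = 83.09 dB.
forklift: 90 − 20·log₁₀(27.8/4.0) = 90 − 16.84 = 73.16 dB.
diesel generator: 93 − 20·log₁₀(22.3/3.4) = 93 − 16.34 = 76.66 dB.
Σ 10^(L/10) = 2.708e+08 → L_total = 10·log₁₀(2.708e+08) = 84.33 dB.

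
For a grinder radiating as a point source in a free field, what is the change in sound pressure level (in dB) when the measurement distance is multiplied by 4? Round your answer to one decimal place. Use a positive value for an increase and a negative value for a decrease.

-12.0 dB

With spherical spreading the level changes by −20·log₁₀(r₂/r₁).
ΔL = −20·log₁₀(4) = -12.04 dB.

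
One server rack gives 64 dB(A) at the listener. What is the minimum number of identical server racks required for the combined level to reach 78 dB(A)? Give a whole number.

Need L₁ + 10·log₁₀ N ≥ 78, i.e. log₁₀ N ≥ 1.40.
N ≥ 10^(14.0/10) = 25.119, so N = 26.

26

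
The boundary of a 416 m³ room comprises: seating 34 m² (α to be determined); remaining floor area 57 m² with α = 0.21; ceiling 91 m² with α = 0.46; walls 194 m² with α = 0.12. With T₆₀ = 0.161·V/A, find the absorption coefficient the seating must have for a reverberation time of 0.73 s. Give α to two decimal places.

0.43

From T₆₀ = 0.161·V/A, the target T₆₀ = 0.73 s needs A = 0.161·416/0.73 = 91.75 m².
Absorption from the other surfaces = 57·0.21 + 91·0.46 + 194·0.12 = 77.11 m², so the seating must supply 14.64 m² over 34 m².
α = 14.64/34 = 0.431.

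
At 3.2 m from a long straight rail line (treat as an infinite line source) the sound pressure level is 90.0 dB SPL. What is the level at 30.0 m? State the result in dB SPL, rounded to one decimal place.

Cylindrical spreading from a line source gives a 10·log₁₀(r₂/r₁) drop.
L₂ = 90.0 − 10·log₁₀(30.0/3.2) = 90.0 − 9.720 = 80.28 dB SPL.

80.3 dB SPL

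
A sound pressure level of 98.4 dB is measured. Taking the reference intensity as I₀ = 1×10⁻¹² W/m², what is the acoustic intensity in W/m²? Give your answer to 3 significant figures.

I = I₀·10^(L/10) = 10⁻¹² × 10^(98.4/10) = 10^(-2.160).

0.00692 W/m²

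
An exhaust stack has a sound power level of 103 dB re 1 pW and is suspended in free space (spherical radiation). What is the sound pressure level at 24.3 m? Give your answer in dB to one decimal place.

64.3 dB

Free-field spherical radiation: L_p = L_w − 10·log₁₀(4π·r²), r = 24.3 m.
4π·r² = 7420 m², 10·log₁₀ of that is 38.704 dB.
L_p = 103 − 38.704 = 64.30 dB.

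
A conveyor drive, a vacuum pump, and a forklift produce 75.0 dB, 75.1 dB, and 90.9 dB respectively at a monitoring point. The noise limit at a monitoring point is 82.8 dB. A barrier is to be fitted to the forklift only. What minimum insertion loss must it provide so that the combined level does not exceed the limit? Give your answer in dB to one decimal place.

9.9 dB

Fixed contribution from the other sources: Σ 10^(L/10) = 10^(75.0/10) + 10^(75.1/10) = 6.398e+07 (78.06 dB).
The limit corresponds to 10^(82.8/10) = 1.905e+08; subtracting the fixed part leaves 1.266e+08 for the forklift, i.e. 81.02 dB.
So the forklift must be reduced from 90.9 to 81.02 dB: IL = 9.88 dB.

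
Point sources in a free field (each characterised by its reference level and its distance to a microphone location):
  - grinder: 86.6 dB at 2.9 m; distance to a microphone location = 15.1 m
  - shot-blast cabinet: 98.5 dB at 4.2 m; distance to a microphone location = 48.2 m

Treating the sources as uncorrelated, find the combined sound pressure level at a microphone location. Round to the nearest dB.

78 dB

First find each source's level at the receiver (point-source: −20·log₁₀(r/r_ref)), then combine on an intensity basis.
grinder: 86.6 − 20·log₁₀(15.1/2.9) = 86.6 − 14.33 = 72.27 dB.
shot-blast cabinet: 98.5 − 20·log₁₀(48.2/4.2) = 98.5 − 21.20 = 77.30 dB.
Σ 10^(L/10) = 7.061e+07 → L_total = 10·log₁₀(7.061e+07) = 78.49 dB.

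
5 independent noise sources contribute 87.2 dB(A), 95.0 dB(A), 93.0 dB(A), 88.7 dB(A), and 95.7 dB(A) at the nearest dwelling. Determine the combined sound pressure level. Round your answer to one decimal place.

100.1 dB(A)

For uncorrelated sources the intensities add, so convert each level to linear form, sum, and take 10·log₁₀ of the total.
Σ 10^(L/10) = 10^(87.2/10) + 10^(95.0/10) + 10^(93.0/10) + 10^(88.7/10) + 10^(95.7/10) = 1.014e+10.
L_total = 10·log₁₀(1.014e+10) = 100.06 dB(A).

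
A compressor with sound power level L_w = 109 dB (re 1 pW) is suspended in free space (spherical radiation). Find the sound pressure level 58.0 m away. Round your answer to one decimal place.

Free-field spherical radiation: L_p = L_w − 10·log₁₀(4π·r²), r = 58.0 m.
4π·r² = 4.227e+04 m², 10·log₁₀ of that is 46.261 dB.
L_p = 109 − 46.261 = 62.74 dB.

62.7 dB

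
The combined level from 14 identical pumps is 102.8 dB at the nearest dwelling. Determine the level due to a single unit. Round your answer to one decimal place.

14 equal contributions raise the level by 10·log₁₀ 14 = 11.461 dB, so each unit alone gives 102.8 − 11.461.

91.3 dB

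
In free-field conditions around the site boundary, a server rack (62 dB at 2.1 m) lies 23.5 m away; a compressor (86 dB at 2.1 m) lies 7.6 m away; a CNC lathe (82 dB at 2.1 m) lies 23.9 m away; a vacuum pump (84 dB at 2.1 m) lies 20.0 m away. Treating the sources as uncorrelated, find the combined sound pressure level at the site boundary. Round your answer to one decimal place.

Propagate each source to the receiver with L = L_ref − 20·log₁₀(r/r_ref), then add intensities.
server rack: 62 − 20·log₁₀(23.5/2.1) = 62 − 20.98 = 41.02 dB.
compressor: 86 − 20·log₁₀(7.6/2.1) = 86 − 11.17 = 74.83 dB.
CNC lathe: 82 − 20·log₁₀(23.9/2.1) = 82 − 21.12 = 60.88 dB.
vacuum pump: 84 − 20·log₁₀(20.0/2.1) = 84 − 19.58 = 64.42 dB.
Σ 10^(L/10) = 3.440e+07 → L_total = 10·log₁₀(3.440e+07) = 75.37 dB.

75.4 dB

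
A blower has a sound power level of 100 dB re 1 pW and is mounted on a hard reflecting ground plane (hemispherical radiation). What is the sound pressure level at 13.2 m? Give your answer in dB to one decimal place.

69.6 dB

L_p = L_w − 10·log₁₀(2π·r²) with r = 13.2 m.
2π·r² = 1095 m², 10·log₁₀ of that is 30.393 dB.
L_p = 100 − 30.393 = 69.61 dB.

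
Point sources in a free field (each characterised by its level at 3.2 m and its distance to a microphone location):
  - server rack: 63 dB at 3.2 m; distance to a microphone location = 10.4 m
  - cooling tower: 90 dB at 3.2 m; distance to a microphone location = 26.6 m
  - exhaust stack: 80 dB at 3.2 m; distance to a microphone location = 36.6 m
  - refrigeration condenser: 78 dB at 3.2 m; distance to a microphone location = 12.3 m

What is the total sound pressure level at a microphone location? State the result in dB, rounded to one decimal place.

72.9 dB

First find each source's level at the receiver (point-source: −20·log₁₀(r/r_ref)), then combine on an intensity basis.
server rack: 63 − 20·log₁₀(10.4/3.2) = 63 − 10.24 = 52.76 dB.
cooling tower: 90 − 20·log₁₀(26.6/3.2) = 90 − 18.39 = 71.61 dB.
exhaust stack: 80 − 20·log₁₀(36.6/3.2) = 80 − 21.17 = 58.83 dB.
refrigeration condenser: 78 − 20·log₁₀(12.3/3.2) = 78 − 11.70 = 66.30 dB.
Σ 10^(L/10) = 1.970e+07 → L_total = 10·log₁₀(1.970e+07) = 72.94 dB.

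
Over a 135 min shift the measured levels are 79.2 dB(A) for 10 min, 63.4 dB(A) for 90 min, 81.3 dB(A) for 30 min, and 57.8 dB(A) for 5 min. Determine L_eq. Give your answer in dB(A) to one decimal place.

75.8 dB(A)

L_eq = 10·log₁₀[(1/T)·Σ tᵢ·10^(Lᵢ/10)] with T = 135 min.
Σ tᵢ·10^(Lᵢ/10) = 10·10^(79.2/10) + 90·10^(63.4/10) + 30·10^(81.3/10) + 5·10^(57.8/10) = 5.079e+09.
L_eq = 10·log₁₀(5.079e+09/135) = 75.75 dB(A).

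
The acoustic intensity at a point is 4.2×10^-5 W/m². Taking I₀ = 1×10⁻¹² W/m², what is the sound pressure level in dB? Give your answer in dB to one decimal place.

76.2 dB

L = 10·log₁₀(I/I₀) = 10·log₁₀(4.2×10^-5/10⁻¹²) = 10·log₁₀(4.2×10^7).
L = 10·(0.6232 + 7) = 76.23 dB.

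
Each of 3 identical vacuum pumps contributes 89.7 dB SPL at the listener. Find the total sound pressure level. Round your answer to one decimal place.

L_total = L₁ + 10·log₁₀ N for N identical incoherent sources.
L_total = 89.7 + 10·log₁₀(3) = 89.7 + 4.771 = 94.47 dB SPL.

94.5 dB SPL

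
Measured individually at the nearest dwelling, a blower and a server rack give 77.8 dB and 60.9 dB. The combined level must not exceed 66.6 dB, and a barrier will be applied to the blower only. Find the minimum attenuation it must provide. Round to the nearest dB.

Fixed contribution from the other source: Σ 10^(L/10) = 10^(60.9/10) = 1.230e+06 (60.90 dB).
To meet 66.6 dB overall, the treated blower may contribute at most 10^(66.6/10) − 1.230e+06 = 3.341e+06, i.e. 65.24 dB.
Required insertion loss = 77.8 − 65.24 = 12.56 dB.

13 dB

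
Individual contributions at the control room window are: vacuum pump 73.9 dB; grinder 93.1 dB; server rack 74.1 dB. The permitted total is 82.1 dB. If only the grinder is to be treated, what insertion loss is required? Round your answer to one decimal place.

12.6 dB

The untreated sources together contribute 10^(73.9/10) + 10^(74.1/10) = 5.025e+07, i.e. 77.01 dB.
To meet 82.1 dB overall, the treated grinder may contribute at most 10^(82.1/10) − 5.025e+07 = 1.119e+08, i.e. 80.49 dB.
So the grinder must be reduced from 93.1 to 80.49 dB: IL = 12.61 dB.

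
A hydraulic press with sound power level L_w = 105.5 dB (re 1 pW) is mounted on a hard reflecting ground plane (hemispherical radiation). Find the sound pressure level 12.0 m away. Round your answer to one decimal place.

75.9 dB

The power spreads over a hemisphere of area 2π·r², so L_p = L_w − 10·log₁₀(2π·r²).
2π·r² = 904.8 m², 10·log₁₀ of that is 29.565 dB.
L_p = 105.5 − 29.565 = 75.93 dB.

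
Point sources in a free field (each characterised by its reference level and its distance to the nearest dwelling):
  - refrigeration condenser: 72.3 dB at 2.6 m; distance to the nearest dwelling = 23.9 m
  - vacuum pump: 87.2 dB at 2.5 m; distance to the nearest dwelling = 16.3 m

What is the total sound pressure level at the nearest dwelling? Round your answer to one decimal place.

Apply inverse-square spreading to bring every level to the receiver, then sum 10^(L/10).
refrigeration condenser: 72.3 − 20·log₁₀(23.9/2.6) = 72.3 − 19.27 = 53.03 dB.
vacuum pump: 87.2 − 20·log₁₀(16.3/2.5) = 87.2 − 16.28 = 70.92 dB.
Σ 10^(L/10) = 1.255e+07 → L_total = 10·log₁₀(1.255e+07) = 70.99 dB.

71.0 dB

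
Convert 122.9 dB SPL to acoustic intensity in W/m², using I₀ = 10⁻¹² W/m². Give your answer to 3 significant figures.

1.95 W/m²

I/I₀ = 10^(122.9/10) = 1.95e+12, so I = 1.95e+12 × 10⁻¹² W/m².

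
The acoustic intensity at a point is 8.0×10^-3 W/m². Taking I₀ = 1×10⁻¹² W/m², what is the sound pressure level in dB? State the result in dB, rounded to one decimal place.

I/I₀ = 8.0×10^-3/10⁻¹² = 8.0×10^9, and L = 10·log₁₀(I/I₀).
L = 10·(0.9031 + 9) = 99.03 dB.

99.0 dB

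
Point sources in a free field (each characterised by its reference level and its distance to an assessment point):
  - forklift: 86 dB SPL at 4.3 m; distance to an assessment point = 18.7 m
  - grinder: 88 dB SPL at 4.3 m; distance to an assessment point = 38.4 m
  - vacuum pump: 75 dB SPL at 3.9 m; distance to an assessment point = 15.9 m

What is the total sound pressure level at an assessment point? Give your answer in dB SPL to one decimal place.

74.9 dB SPL

First find each source's level at the receiver (point-source: −20·log₁₀(r/r_ref)), then combine on an intensity basis.
forklift: 86 − 20·log₁₀(18.7/4.3) = 86 − 12.77 = 73.23 dB SPL.
grinder: 88 − 20·log₁₀(38.4/4.3) = 88 − 19.02 = 68.98 dB SPL.
vacuum pump: 75 − 20·log₁₀(15.9/3.9) = 75 − 12.21 = 62.79 dB SPL.
Σ 10^(L/10) = 3.086e+07 → L_total = 10·log₁₀(3.086e+07) = 74.89 dB SPL.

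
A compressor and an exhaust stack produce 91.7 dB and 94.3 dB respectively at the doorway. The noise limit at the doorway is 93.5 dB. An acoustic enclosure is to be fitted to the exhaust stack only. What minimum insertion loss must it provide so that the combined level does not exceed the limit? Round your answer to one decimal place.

5.5 dB

Everything except the exhaust stack sums to 10^(91.7/10) = 1.479e+09 in linear terms, 91.70 dB.
To meet 93.5 dB overall, the treated exhaust stack may contribute at most 10^(93.5/10) − 1.479e+09 = 7.596e+08, i.e. 88.81 dB.
Required insertion loss = 94.3 − 88.81 = 5.49 dB.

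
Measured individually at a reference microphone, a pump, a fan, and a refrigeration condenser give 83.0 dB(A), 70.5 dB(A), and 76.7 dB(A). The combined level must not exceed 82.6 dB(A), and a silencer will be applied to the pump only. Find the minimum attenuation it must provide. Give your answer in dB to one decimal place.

Fixed contribution from the other sources: Σ 10^(L/10) = 10^(70.5/10) + 10^(76.7/10) = 5.799e+07 (77.63 dB(A)).
To meet 82.6 dB(A) overall, the treated pump may contribute at most 10^(82.6/10) − 5.799e+07 = 1.240e+08, i.e. 80.93 dB(A).
Required insertion loss = 83.0 − 80.93 = 2.07 dB.

2.1 dB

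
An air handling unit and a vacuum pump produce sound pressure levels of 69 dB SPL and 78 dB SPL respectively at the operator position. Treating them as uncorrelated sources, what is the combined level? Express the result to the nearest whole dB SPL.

Incoherent sources combine by intensity addition: L_total = 10·log₁₀(Σ 10^(L_i/10)).
Σ 10^(L/10) = 10^(69/10) + 10^(78/10) = 7.104e+07.
L_total = 10·log₁₀(7.104e+07) = 78.51 dB SPL.

79 dB SPL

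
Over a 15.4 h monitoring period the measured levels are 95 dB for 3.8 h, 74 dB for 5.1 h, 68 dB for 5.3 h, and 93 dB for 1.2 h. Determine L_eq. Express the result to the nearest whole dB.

90 dB

The energy average is taken in the linear domain: L_eq = 10·log₁₀[(Σ tᵢ·10^(Lᵢ/10))/T], T = 15.4 h.
Σ tᵢ·10^(Lᵢ/10) = 3.8·10^(95/10) + 5.1·10^(74/10) + 5.3·10^(68/10) + 1.2·10^(93/10) = 1.457e+10.
L_eq = 10·log₁₀(1.457e+10/15.4) = 89.76 dB.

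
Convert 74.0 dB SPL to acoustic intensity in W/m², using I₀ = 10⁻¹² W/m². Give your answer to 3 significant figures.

I/I₀ = 10^(74.0/10) = 2.512e+07, so I = 2.512e+07 × 10⁻¹² W/m².

2.51e-05 W/m²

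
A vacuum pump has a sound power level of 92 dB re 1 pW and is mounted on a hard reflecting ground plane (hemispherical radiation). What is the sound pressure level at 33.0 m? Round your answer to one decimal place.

53.6 dB

L_p = L_w − 10·log₁₀(2π·r²) with r = 33.0 m.
2π·r² = 6842 m², 10·log₁₀ of that is 38.352 dB.
L_p = 92 − 38.352 = 53.65 dB.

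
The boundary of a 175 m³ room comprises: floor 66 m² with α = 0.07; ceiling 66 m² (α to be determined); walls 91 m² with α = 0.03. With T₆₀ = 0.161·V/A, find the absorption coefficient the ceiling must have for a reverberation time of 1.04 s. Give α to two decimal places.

0.30

Required total absorption A = 0.161·175/1.04 = 27.09 m².
Absorption from the other surfaces = 66·0.07 + 91·0.03 = 7.35 m², so the ceiling must supply 19.74 m² over 66 m².
α = 19.74/66 = 0.299.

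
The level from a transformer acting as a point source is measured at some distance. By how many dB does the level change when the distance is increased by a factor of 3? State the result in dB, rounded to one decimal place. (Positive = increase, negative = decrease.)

-9.5 dB

A point source loses 6 dB per doubling of distance; generally ΔL = −20·log₁₀(r₂/r₁).
ΔL = −20·log₁₀(3) = -9.54 dB.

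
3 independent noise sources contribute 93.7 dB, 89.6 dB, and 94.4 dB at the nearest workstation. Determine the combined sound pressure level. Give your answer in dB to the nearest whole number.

98 dB

For uncorrelated sources the intensities add, so convert each level to linear form, sum, and take 10·log₁₀ of the total.
Σ 10^(L/10) = 10^(93.7/10) + 10^(89.6/10) + 10^(94.4/10) = 6.010e+09.
L_total = 10·log₁₀(6.010e+09) = 97.79 dB.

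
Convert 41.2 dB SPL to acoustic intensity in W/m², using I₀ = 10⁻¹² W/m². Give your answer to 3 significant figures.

L = 10·log₁₀(I/I₀) ⇒ I = I₀·10^(L/10) = 10⁻¹² × 10^4.12.

1.32e-08 W/m²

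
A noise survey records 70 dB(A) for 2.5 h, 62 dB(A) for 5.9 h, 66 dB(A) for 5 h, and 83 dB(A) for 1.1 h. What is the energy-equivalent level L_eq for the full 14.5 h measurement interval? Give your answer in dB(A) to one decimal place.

The energy average is taken in the linear domain: L_eq = 10·log₁₀[(Σ tᵢ·10^(Lᵢ/10))/T], T = 14.5 h.
Σ tᵢ·10^(Lᵢ/10) = 2.5·10^(70/10) + 5.9·10^(62/10) + 5·10^(66/10) + 1.1·10^(83/10) = 2.737e+08.
L_eq = 10·log₁₀(2.737e+08/14.5) = 72.76 dB(A).

72.8 dB(A)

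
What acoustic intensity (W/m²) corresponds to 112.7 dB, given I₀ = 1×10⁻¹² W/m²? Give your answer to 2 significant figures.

0.19 W/m²

L = 10·log₁₀(I/I₀) ⇒ I = I₀·10^(L/10) = 10⁻¹² × 10^11.27.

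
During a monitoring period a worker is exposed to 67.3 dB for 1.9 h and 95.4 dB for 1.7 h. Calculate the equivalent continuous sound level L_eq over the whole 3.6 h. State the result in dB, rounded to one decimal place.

The energy average is taken in the linear domain: L_eq = 10·log₁₀[(Σ tᵢ·10^(Lᵢ/10))/T], T = 3.6 h.
Σ tᵢ·10^(Lᵢ/10) = 1.9·10^(67.3/10) + 1.7·10^(95.4/10) = 5.905e+09.
L_eq = 10·log₁₀(5.905e+09/3.6) = 92.15 dB.

92.1 dB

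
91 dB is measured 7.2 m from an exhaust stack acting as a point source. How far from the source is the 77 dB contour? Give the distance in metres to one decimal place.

The 14.0 dB drop corresponds to a distance ratio of 10^(14.0/20) for a point source.
r₂ = 7.2·10^((91−77)/20) = 7.2·10^(14.0/20) = 36.09 m.

36.1 m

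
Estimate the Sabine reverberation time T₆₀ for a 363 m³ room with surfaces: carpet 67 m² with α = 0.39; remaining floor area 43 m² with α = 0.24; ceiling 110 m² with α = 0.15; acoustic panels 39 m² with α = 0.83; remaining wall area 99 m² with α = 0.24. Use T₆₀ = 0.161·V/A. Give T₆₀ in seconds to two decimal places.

0.54 s

A = Σ Sᵢαᵢ = 67·0.39 + 43·0.24 + 110·0.15 + 39·0.83 + 99·0.24 = 109.08 m².
T₆₀ = 0.161·V/A = 0.161·363/109.08 = 0.536 s.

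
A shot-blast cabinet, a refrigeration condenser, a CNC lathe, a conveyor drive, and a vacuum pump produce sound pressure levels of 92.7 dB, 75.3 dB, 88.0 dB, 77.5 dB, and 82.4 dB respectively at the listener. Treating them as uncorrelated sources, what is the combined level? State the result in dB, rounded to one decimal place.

94.4 dB

For uncorrelated sources the intensities add, so convert each level to linear form, sum, and take 10·log₁₀ of the total.
Σ 10^(L/10) = 10^(92.7/10) + 10^(75.3/10) + 10^(88.0/10) + 10^(77.5/10) + 10^(82.4/10) = 2.757e+09.
L_total = 10·log₁₀(2.757e+09) = 94.40 dB.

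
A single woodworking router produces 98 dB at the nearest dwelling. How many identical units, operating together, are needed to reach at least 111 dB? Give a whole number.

The shortfall is 111 − 98 = 13.0 dB, and N units add 10·log₁₀ N, so need 10·log₁₀ N ≥ 13.0.
N ≥ 10^(13.0/10) = 19.953, so N = 20.

20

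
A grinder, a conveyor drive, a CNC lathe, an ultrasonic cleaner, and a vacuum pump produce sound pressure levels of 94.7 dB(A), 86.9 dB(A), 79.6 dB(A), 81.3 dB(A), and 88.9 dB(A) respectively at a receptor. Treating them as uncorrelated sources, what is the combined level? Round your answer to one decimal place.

96.5 dB(A)

For uncorrelated sources the intensities add, so convert each level to linear form, sum, and take 10·log₁₀ of the total.
Σ 10^(L/10) = 10^(94.7/10) + 10^(86.9/10) + 10^(79.6/10) + 10^(81.3/10) + 10^(88.9/10) = 4.443e+09.
L_total = 10·log₁₀(4.443e+09) = 96.48 dB(A).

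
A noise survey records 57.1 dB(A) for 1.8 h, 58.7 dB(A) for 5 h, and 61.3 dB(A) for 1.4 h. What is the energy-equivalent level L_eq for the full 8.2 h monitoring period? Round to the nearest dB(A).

The energy average is taken in the linear domain: L_eq = 10·log₁₀[(Σ tᵢ·10^(Lᵢ/10))/T], T = 8.2 h.
Σ tᵢ·10^(Lᵢ/10) = 1.8·10^(57.1/10) + 5·10^(58.7/10) + 1.4·10^(61.3/10) = 6.518e+06.
L_eq = 10·log₁₀(6.518e+06/8.2) = 59.00 dB(A).

59 dB(A)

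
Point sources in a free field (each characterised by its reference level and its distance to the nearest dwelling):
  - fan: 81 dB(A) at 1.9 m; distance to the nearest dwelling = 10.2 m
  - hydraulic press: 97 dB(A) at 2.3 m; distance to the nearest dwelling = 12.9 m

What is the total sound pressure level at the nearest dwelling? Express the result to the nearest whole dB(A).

Apply inverse-square spreading to bring every level to the receiver, then sum 10^(L/10).
fan: 81 − 20·log₁₀(10.2/1.9) = 81 − 14.60 = 66.40 dB(A).
hydraulic press: 97 − 20·log₁₀(12.9/2.3) = 97 − 14.98 = 82.02 dB(A).
Σ 10^(L/10) = 1.637e+08 → L_total = 10·log₁₀(1.637e+08) = 82.14 dB(A).

82 dB(A)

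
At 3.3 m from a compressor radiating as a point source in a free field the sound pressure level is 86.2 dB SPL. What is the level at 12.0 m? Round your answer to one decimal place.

For a point source, L₂ = L₁ − 20·log₁₀(r₂/r₁).
L₂ = 86.2 − 20·log₁₀(12.0/3.3) = 86.2 − 11.213 = 74.99 dB SPL.

75.0 dB SPL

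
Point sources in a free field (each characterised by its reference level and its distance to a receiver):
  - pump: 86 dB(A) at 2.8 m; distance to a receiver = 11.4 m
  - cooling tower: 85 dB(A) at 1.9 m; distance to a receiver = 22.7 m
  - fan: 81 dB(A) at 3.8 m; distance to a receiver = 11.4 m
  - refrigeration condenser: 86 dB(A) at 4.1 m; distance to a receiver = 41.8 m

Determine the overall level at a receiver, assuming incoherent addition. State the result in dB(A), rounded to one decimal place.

76.4 dB(A)

Apply inverse-square spreading to bring every level to the receiver, then sum 10^(L/10).
pump: 86 − 20·log₁₀(11.4/2.8) = 86 − 12.19 = 73.81 dB(A).
cooling tower: 85 − 20·log₁₀(22.7/1.9) = 85 − 21.55 = 63.45 dB(A).
fan: 81 − 20·log₁₀(11.4/3.8) = 81 − 9.54 = 71.46 dB(A).
refrigeration condenser: 86 − 20·log₁₀(41.8/4.1) = 86 − 20.17 = 65.83 dB(A).
Σ 10^(L/10) = 4.405e+07 → L_total = 10·log₁₀(4.405e+07) = 76.44 dB(A).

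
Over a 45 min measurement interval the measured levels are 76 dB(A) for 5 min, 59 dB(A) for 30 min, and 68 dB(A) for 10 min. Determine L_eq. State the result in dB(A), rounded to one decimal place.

L_eq = 10·log₁₀[(1/T)·Σ tᵢ·10^(Lᵢ/10)] with T = 45 min.
Σ tᵢ·10^(Lᵢ/10) = 5·10^(76/10) + 30·10^(59/10) + 10·10^(68/10) = 2.860e+08.
L_eq = 10·log₁₀(2.860e+08/45) = 68.03 dB(A).

68.0 dB(A)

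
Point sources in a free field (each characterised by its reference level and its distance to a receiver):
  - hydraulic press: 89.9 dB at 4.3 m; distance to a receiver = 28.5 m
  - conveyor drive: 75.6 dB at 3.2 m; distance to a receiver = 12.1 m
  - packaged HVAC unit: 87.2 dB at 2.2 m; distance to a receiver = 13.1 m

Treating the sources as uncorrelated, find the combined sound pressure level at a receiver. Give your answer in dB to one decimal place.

First find each source's level at the receiver (point-source: −20·log₁₀(r/r_ref)), then combine on an intensity basis.
hydraulic press: 89.9 − 20·log₁₀(28.5/4.3) = 89.9 − 16.43 = 73.47 dB.
conveyor drive: 75.6 − 20·log₁₀(12.1/3.2) = 75.6 − 11.55 = 64.05 dB.
packaged HVAC unit: 87.2 − 20·log₁₀(13.1/2.2) = 87.2 − 15.50 = 71.70 dB.
Σ 10^(L/10) = 3.959e+07 → L_total = 10·log₁₀(3.959e+07) = 75.98 dB.

76.0 dB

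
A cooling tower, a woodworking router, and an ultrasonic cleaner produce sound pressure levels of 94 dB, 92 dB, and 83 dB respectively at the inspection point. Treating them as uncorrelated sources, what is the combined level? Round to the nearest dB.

96 dB

Incoherent sources combine by intensity addition: L_total = 10·log₁₀(Σ 10^(L_i/10)).
Σ 10^(L/10) = 10^(94/10) + 10^(92/10) + 10^(83/10) = 4.296e+09.
L_total = 10·log₁₀(4.296e+09) = 96.33 dB.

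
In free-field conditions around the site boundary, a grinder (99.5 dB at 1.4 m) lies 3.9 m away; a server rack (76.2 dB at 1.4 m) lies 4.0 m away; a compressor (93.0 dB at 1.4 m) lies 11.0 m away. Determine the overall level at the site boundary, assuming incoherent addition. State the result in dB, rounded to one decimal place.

First find each source's level at the receiver (point-source: −20·log₁₀(r/r_ref)), then combine on an intensity basis.
grinder: 99.5 − 20·log₁₀(3.9/1.4) = 99.5 − 8.90 = 90.60 dB.
server rack: 76.2 − 20·log₁₀(4.0/1.4) = 76.2 − 9.12 = 67.08 dB.
compressor: 93.0 − 20·log₁₀(11.0/1.4) = 93.0 − 17.91 = 75.09 dB.
Σ 10^(L/10) = 1.186e+09 → L_total = 10·log₁₀(1.186e+09) = 90.74 dB.

90.7 dB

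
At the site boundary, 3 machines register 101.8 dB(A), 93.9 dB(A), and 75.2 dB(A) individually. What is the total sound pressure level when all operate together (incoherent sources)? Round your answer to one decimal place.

For uncorrelated sources the intensities add, so convert each level to linear form, sum, and take 10·log₁₀ of the total.
Σ 10^(L/10) = 10^(101.8/10) + 10^(93.9/10) + 10^(75.2/10) = 1.762e+10.
L_total = 10·log₁₀(1.762e+10) = 102.46 dB(A).

102.5 dB(A)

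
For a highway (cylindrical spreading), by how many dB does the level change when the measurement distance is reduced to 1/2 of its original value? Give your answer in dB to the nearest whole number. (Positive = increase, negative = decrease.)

With cylindrical spreading the level changes by −10·log₁₀(r₂/r₁).
ΔL = −10·log₁₀(0.5) = +3.01 dB.

+3 dB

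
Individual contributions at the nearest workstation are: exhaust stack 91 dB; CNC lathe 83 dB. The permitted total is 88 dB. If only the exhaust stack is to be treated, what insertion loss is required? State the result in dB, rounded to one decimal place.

4.7 dB

The untreated sources together contribute 10^(83/10) = 1.995e+08, i.e. 83.00 dB.
To meet 88 dB overall, the treated exhaust stack may contribute at most 10^(88/10) − 1.995e+08 = 4.314e+08, i.e. 86.35 dB.
Required insertion loss = 91 − 86.35 = 4.65 dB.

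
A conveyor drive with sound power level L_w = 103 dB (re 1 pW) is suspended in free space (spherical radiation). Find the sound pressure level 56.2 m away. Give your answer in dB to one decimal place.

L_p = L_w − 10·log₁₀(4π·r²) with r = 56.2 m.
4π·r² = 3.969e+04 m², 10·log₁₀ of that is 45.987 dB.
L_p = 103 − 45.987 = 57.01 dB.

57.0 dB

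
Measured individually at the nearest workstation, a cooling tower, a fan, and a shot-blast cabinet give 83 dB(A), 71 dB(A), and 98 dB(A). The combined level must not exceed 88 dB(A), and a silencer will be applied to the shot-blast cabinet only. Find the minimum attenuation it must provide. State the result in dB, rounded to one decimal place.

Fixed contribution from the other sources: Σ 10^(L/10) = 10^(83/10) + 10^(71/10) = 2.121e+08 (83.27 dB(A)).
To meet 88 dB(A) overall, the treated shot-blast cabinet may contribute at most 10^(88/10) − 2.121e+08 = 4.188e+08, i.e. 86.22 dB(A).
Required insertion loss = 98 − 86.22 = 11.78 dB.

11.8 dB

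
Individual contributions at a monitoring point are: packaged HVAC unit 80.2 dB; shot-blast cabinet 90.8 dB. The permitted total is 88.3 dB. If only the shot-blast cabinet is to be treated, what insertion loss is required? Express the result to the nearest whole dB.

Everything except the shot-blast cabinet sums to 10^(80.2/10) = 1.047e+08 in linear terms, 80.20 dB.
The limit corresponds to 10^(88.3/10) = 6.761e+08; subtracting the fixed part leaves 5.714e+08 for the shot-blast cabinet, i.e. 87.57 dB.
Required insertion loss = 90.8 − 87.57 = 3.23 dB.

3 dB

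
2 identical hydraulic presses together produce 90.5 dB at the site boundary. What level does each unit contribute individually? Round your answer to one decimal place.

2 equal contributions raise the level by 10·log₁₀ 2 = 3.010 dB, so each unit alone gives 90.5 − 3.010.

87.5 dB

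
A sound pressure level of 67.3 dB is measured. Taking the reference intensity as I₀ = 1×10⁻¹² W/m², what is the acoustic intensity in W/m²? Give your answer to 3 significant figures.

I/I₀ = 10^(67.3/10) = 5.37e+06, so I = 5.37e+06 × 10⁻¹² W/m².

5.37e-06 W/m²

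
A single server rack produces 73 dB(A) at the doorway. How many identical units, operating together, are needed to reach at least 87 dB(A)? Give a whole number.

26

N identical sources give L₁ + 10·log₁₀ N, so require 10·log₁₀ N ≥ 87 − 73 = 14.0 dB.
N ≥ 10^(14.0/10) = 25.119, so N = 26.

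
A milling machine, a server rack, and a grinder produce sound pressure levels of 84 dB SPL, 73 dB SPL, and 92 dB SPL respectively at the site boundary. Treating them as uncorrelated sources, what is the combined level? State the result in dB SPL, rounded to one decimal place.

92.7 dB SPL

Incoherent sources combine by intensity addition: L_total = 10·log₁₀(Σ 10^(L_i/10)).
Σ 10^(L/10) = 10^(84/10) + 10^(73/10) + 10^(92/10) = 1.856e+09.
L_total = 10·log₁₀(1.856e+09) = 92.69 dB SPL.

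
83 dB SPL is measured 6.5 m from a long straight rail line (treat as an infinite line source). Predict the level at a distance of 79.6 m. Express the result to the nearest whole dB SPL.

72 dB SPL

Cylindrical spreading from a line source gives a 10·log₁₀(r₂/r₁) drop.
L₂ = 83 − 10·log₁₀(79.6/6.5) = 83 − 10.880 = 72.12 dB SPL.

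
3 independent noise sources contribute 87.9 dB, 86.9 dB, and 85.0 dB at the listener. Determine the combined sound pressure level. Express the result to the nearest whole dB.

Incoherent sources combine by intensity addition: L_total = 10·log₁₀(Σ 10^(L_i/10)).
Σ 10^(L/10) = 10^(87.9/10) + 10^(86.9/10) + 10^(85.0/10) = 1.423e+09.
L_total = 10·log₁₀(1.423e+09) = 91.53 dB.

92 dB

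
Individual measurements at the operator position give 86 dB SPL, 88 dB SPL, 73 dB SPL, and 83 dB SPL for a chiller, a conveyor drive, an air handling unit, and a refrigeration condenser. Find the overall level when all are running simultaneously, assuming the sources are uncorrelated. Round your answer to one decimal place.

For uncorrelated sources the intensities add, so convert each level to linear form, sum, and take 10·log₁₀ of the total.
Σ 10^(L/10) = 10^(86/10) + 10^(88/10) + 10^(73/10) + 10^(83/10) = 1.249e+09.
L_total = 10·log₁₀(1.249e+09) = 90.96 dB SPL.

91.0 dB SPL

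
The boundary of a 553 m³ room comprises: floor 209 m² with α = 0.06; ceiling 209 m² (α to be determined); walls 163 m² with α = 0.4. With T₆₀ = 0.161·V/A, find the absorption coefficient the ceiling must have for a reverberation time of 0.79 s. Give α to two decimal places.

A = 0.161·V/T₆₀ = 0.161·553/0.79 = 112.70 m² sabins.
Absorption from the other surfaces = 209·0.06 + 163·0.4 = 77.74 m², so the ceiling must supply 34.96 m² over 209 m².
α = 34.96/209 = 0.167.

0.17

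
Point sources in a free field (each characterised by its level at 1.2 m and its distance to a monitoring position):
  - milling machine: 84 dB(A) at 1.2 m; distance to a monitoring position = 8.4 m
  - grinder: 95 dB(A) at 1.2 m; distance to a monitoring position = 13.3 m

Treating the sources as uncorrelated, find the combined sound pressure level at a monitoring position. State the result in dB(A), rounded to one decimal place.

Apply inverse-square spreading to bring every level to the receiver, then sum 10^(L/10).
milling machine: 84 − 20·log₁₀(8.4/1.2) = 84 − 16.90 = 67.10 dB(A).
grinder: 95 − 20·log₁₀(13.3/1.2) = 95 − 20.89 = 74.11 dB(A).
Σ 10^(L/10) = 3.087e+07 → L_total = 10·log₁₀(3.087e+07) = 74.90 dB(A).

74.9 dB(A)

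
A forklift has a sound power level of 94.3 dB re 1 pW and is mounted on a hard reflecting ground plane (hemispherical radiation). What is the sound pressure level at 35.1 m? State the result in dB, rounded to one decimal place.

55.4 dB

L_p = L_w − 10·log₁₀(2π·r²) with r = 35.1 m.
2π·r² = 7741 m², 10·log₁₀ of that is 38.888 dB.
L_p = 94.3 − 38.888 = 55.41 dB.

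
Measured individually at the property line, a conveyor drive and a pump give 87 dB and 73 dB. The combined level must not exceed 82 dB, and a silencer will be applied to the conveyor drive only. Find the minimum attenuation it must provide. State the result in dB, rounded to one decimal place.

Everything except the conveyor drive sums to 10^(73/10) = 1.995e+07 in linear terms, 73.00 dB.
The limit corresponds to 10^(82/10) = 1.585e+08; subtracting the fixed part leaves 1.385e+08 for the conveyor drive, i.e. 81.42 dB.
So the conveyor drive must be reduced from 87 to 81.42 dB: IL = 5.58 dB.

5.6 dB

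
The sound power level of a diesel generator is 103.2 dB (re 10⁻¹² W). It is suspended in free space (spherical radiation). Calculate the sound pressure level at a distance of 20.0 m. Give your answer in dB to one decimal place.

Free-field spherical radiation: L_p = L_w − 10·log₁₀(4π·r²), r = 20.0 m.
4π·r² = 5027 m², 10·log₁₀ of that is 37.013 dB.
L_p = 103.2 − 37.013 = 66.19 dB.

66.2 dB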